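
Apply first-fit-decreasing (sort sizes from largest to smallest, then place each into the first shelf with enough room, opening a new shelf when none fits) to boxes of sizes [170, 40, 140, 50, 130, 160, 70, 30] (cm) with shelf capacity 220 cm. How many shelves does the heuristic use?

Sorted descending: 170, 160, 140, 130, 70, 50, 40, 30.
  170 → shelf 1 (new)  [load 170/220]
  160 → shelf 2 (new)  [load 160/220]
  140 → shelf 3 (new)  [load 140/220]
  130 → shelf 4 (new)  [load 130/220]
  70 → shelf 3  [load 210/220]
  50 → shelf 1  [load 220/220]
  40 → shelf 2  [load 200/220]
  30 → shelf 4  [load 160/220]
4 shelves opened.

4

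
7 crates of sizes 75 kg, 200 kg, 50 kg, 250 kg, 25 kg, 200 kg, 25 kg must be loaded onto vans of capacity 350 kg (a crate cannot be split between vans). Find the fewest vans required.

Total = 250 + 200 + 200 + 75 + 50 + 25 + 25 = 825 kg.
Lower bound: ⌈825/350⌉ = 3 vans.
A packing using 3 vans:
  van 1: 250 + 75 + 25 = 350
  van 2: 200 + 50 + 25 = 275
  van 3: 200 = 200
This matches the lower bound, so 3 is optimal.

3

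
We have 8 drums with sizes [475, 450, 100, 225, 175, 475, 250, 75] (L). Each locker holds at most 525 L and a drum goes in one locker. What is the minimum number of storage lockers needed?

5

Total = 475 + 475 + 450 + 250 + 225 + 175 + 100 + 75 = 2225 L.
Lower bound: ⌈2225/525⌉ = 5 storage lockers.
A packing using 5 storage lockers:
  locker 1: 475 = 475
  locker 2: 475 = 475
  locker 3: 450 + 75 = 525
  locker 4: 250 + 225 = 475
  locker 5: 175 + 100 = 275
This matches the lower bound, so 5 is optimal.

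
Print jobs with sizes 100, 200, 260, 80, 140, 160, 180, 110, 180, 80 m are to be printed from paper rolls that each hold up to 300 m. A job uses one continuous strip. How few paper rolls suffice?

Total = 260 + 200 + 180 + 180 + 160 + 140 + 110 + 100 + 80 + 80 = 1490 m.
Lower bound: ⌈1490/300⌉ = 5 paper rolls.
A packing using 6 paper rolls:
  roll 1: 260 = 260
  roll 2: 200 + 100 = 300
  roll 3: 180 + 110 = 290
  roll 4: 180 + 80 = 260
  roll 5: 160 + 140 = 300
  roll 6: 80 = 80
No arrangement into 5 paper rolls stays within capacity, so 6 is optimal.

6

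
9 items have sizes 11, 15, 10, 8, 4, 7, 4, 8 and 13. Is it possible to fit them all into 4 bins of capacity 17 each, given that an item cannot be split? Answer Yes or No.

Total = 80; ⌈80/17⌉ = 5.
At least 5 bins are required, but only 4 are allowed.

No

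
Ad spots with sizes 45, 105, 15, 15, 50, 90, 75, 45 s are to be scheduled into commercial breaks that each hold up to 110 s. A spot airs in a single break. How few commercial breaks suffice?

Total = 105 + 90 + 75 + 50 + 45 + 45 + 15 + 15 = 440 s.
Lower bound: ⌈440/110⌉ = 4 commercial breaks.
A packing using 5 commercial breaks:
  break 1: 105 = 105
  break 2: 90 + 15 = 105
  break 3: 75 + 15 = 90
  break 4: 50 + 45 = 95
  break 5: 45 = 45
No arrangement into 4 commercial breaks stays within capacity, so 5 is optimal.

5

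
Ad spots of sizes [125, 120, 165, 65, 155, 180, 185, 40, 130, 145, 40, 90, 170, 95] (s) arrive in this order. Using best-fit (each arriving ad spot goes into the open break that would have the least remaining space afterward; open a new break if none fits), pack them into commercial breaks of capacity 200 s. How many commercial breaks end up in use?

  125 → break 1 (new)  [load 125/200]
  120 → break 2 (new)  [load 120/200]
  165 → break 3 (new)  [load 165/200]
  65 → break 1  [load 190/200]
  155 → break 4 (new)  [load 155/200]
  180 → break 5 (new)  [load 180/200]
  185 → break 6 (new)  [load 185/200]
  40 → break 4  [load 195/200]
  130 → break 7 (new)  [load 130/200]
  145 → break 8 (new)  [load 145/200]
  40 → break 8  [load 185/200]
  90 → break 9 (new)  [load 90/200]
  170 → break 10 (new)  [load 170/200]
  95 → break 9  [load 185/200]
10 commercial breaks opened.

10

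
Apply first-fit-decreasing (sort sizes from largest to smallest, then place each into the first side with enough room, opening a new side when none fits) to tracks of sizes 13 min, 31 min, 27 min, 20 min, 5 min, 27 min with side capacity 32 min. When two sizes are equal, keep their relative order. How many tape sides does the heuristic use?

5

Sorted descending: 31, 27, 27, 20, 13, 5.
  31 → side 1 (new)  [load 31/32]
  27 → side 2 (new)  [load 27/32]
  27 → side 3 (new)  [load 27/32]
  20 → side 4 (new)  [load 20/32]
  13 → side 5 (new)  [load 13/32]
  5 → side 2  [load 32/32]
5 tape sides opened.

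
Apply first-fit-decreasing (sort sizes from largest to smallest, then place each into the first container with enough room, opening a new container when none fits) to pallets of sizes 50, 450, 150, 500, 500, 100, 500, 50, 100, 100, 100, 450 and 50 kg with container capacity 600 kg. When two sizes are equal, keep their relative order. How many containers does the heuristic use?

Sorted descending: 500, 500, 500, 450, 450, 150, 100, 100, 100, 100, 50, 50, 50.
  500 → container 1 (new)  [load 500/600]
  500 → container 2 (new)  [load 500/600]
  500 → container 3 (new)  [load 500/600]
  450 → container 4 (new)  [load 450/600]
  450 → container 5 (new)  [load 450/600]
  150 → container 4  [load 600/600]
  100 → container 1  [load 600/600]
  100 → container 2  [load 600/600]
  100 → container 3  [load 600/600]
  100 → container 5  [load 550/600]
  50 → container 5  [load 600/600]
  50 → container 6 (new)  [load 50/600]
  50 → container 6  [load 100/600]
6 containers opened.

6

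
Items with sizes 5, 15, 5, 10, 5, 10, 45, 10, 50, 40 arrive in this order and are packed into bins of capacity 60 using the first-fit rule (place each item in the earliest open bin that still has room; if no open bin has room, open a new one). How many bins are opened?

4

  5 → bin 1 (new)  [load 5/60]
  15 → bin 1  [load 20/60]
  5 → bin 1  [load 25/60]
  10 → bin 1  [load 35/60]
  5 → bin 1  [load 40/60]
  10 → bin 1  [load 50/60]
  45 → bin 2 (new)  [load 45/60]
  10 → bin 1  [load 60/60]
  50 → bin 3 (new)  [load 50/60]
  40 → bin 4 (new)  [load 40/60]
4 bins opened.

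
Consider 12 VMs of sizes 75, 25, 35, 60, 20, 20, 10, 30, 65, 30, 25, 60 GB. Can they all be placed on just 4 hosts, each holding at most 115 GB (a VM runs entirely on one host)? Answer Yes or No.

Yes

A valid assignment using 4 hosts:
  host 1: 75 + 35 = 110
  host 2: 65 + 30 + 20 = 115
  host 3: 60 + 30 + 25 = 115
  host 4: 60 + 25 + 20 + 10 = 115
Every load is within 115 GB, so 4 hosts suffice.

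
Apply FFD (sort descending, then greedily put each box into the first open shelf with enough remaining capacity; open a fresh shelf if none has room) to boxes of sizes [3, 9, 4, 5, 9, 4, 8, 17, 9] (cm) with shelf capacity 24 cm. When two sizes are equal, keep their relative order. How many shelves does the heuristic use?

Sorted descending: 17, 9, 9, 9, 8, 5, 4, 4, 3.
  17 → shelf 1 (new)  [load 17/24]
  9 → shelf 2 (new)  [load 9/24]
  9 → shelf 2  [load 18/24]
  9 → shelf 3 (new)  [load 9/24]
  8 → shelf 3  [load 17/24]
  5 → shelf 1  [load 22/24]
  4 → shelf 2  [load 22/24]
  4 → shelf 3  [load 21/24]
  3 → shelf 3  [load 24/24]
3 shelves opened.

3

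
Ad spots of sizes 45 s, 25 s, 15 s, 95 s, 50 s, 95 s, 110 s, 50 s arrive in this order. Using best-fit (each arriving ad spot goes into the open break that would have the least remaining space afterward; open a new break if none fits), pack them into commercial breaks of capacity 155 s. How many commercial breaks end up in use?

  45 → break 1 (new)  [load 45/155]
  25 → break 1  [load 70/155]
  15 → break 1  [load 85/155]
  95 → break 2 (new)  [load 95/155]
  50 → break 2  [load 145/155]
  95 → break 3 (new)  [load 95/155]
  110 → break 4 (new)  [load 110/155]
  50 → break 3  [load 145/155]
4 commercial breaks opened.

4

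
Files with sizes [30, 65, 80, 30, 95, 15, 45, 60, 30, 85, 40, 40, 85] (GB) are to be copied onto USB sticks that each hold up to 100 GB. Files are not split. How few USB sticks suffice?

Total = 95 + 85 + 85 + 80 + 65 + 60 + 45 + 40 + 40 + 30 + 30 + 30 + 15 = 700 GB.
Lower bound: ⌈700/100⌉ = 7 USB sticks.
A packing using 8 USB sticks:
  USB stick 1: 95 = 95
  USB stick 2: 85 + 15 = 100
  USB stick 3: 85 = 85
  USB stick 4: 80 = 80
  USB stick 5: 65 + 30 = 95
  USB stick 6: 60 + 40 = 100
  USB stick 7: 45 + 40 = 85
  USB stick 8: 30 + 30 = 60
No arrangement into 7 USB sticks stays within capacity, so 8 is optimal.

8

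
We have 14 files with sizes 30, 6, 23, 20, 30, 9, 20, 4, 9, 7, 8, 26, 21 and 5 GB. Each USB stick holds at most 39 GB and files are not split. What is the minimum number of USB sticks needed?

7

Total = 30 + 30 + 26 + 23 + 21 + 20 + 20 + 9 + 9 + 8 + 7 + 6 + 5 + 4 = 218 GB.
Lower bound: ⌈218/39⌉ = 6 USB sticks.
Also, 7 files each exceed 39/2 GB, and no two of those can share a USB stick, so at least 7 USB sticks are needed.
A packing using 7 USB sticks:
  USB stick 1: 30 + 9 = 39
  USB stick 2: 30 + 9 = 39
  USB stick 3: 26 + 8 + 5 = 39
  USB stick 4: 23 + 7 + 6 = 36
  USB stick 5: 21 + 4 = 25
  USB stick 6: 20 = 20
  USB stick 7: 20 = 20
This matches the lower bound, so 7 is optimal.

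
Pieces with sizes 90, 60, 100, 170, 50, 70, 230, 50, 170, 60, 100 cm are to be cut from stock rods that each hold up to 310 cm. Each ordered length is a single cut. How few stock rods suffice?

4

Total = 230 + 170 + 170 + 100 + 100 + 90 + 70 + 60 + 60 + 50 + 50 = 1150 cm.
Lower bound: ⌈1150/310⌉ = 4 stock rods.
A packing using 4 stock rods:
  stock rod 1: 230 + 70 = 300
  stock rod 2: 170 + 100 = 270
  stock rod 3: 170 + 100 = 270
  stock rod 4: 90 + 60 + 60 + 50 + 50 = 310
This matches the lower bound, so 4 is optimal.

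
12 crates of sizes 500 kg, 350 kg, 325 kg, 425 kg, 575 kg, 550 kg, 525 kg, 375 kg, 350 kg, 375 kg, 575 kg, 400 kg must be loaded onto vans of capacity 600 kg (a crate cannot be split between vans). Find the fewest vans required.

Total = 575 + 575 + 550 + 525 + 500 + 425 + 400 + 375 + 375 + 350 + 350 + 325 = 5325 kg.
Lower bound: ⌈5325/600⌉ = 9 vans.
Also, 12 crates each exceed 300 kg, and no two of those can share a van, so at least 12 vans are needed.
A packing using 12 vans:
  van 1: 575 = 575
  van 2: 575 = 575
  van 3: 550 = 550
  van 4: 525 = 525
  van 5: 500 = 500
  van 6: 425 = 425
  van 7: 400 = 400
  van 8: 375 = 375
  van 9: 375 = 375
  van 10: 350 = 350
  van 11: 350 = 350
  van 12: 325 = 325
This matches the lower bound, so 12 is optimal.

12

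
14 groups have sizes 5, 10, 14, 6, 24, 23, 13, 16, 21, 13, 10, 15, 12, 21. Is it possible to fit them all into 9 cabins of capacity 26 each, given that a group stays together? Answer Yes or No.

Yes

A valid assignment using 9 cabins:
  cabin 1: 24 = 24
  cabin 2: 23 = 23
  cabin 3: 21 + 5 = 26
  cabin 4: 21 = 21
  cabin 5: 16 + 10 = 26
  cabin 6: 15 + 10 = 25
  cabin 7: 14 + 12 = 26
  cabin 8: 13 + 13 = 26
  cabin 9: 6 = 6
Every load is within 26, so 9 cabins suffice.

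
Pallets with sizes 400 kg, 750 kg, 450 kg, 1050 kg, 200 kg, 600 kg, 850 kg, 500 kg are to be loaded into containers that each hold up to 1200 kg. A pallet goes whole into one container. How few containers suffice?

5

Total = 1050 + 850 + 750 + 600 + 500 + 450 + 400 + 200 = 4800 kg.
Lower bound: ⌈4800/1200⌉ = 4 containers.
A packing using 5 containers:
  container 1: 1050 = 1050
  container 2: 850 + 200 = 1050
  container 3: 750 + 450 = 1200
  container 4: 600 + 500 = 1100
  container 5: 400 = 400
No arrangement into 4 containers stays within capacity, so 5 is optimal.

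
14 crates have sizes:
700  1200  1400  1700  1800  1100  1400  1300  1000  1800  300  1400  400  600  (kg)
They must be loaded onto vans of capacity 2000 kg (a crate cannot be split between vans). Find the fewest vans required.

Total = 1800 + 1800 + 1700 + 1400 + 1400 + 1400 + 1300 + 1200 + 1100 + 1000 + 700 + 600 + 400 + 300 = 16100 kg.
Lower bound: ⌈16100/2000⌉ = 9 vans.
A packing using 10 vans:
  van 1: 1800 = 1800
  van 2: 1800 = 1800
  van 3: 1700 + 300 = 2000
  van 4: 1400 + 600 = 2000
  van 5: 1400 + 400 = 1800
  van 6: 1400 = 1400
  van 7: 1300 + 700 = 2000
  van 8: 1200 = 1200
  van 9: 1100 = 1100
  van 10: 1000 = 1000
No arrangement into 9 vans stays within capacity, so 10 is optimal.

10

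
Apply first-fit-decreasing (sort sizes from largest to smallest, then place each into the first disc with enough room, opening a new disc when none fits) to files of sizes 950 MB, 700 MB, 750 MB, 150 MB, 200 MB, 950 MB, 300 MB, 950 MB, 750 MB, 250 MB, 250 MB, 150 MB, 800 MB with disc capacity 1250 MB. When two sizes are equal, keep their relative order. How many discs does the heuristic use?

7

Sorted descending: 950, 950, 950, 800, 750, 750, 700, 300, 250, 250, 200, 150, 150.
  950 → disc 1 (new)  [load 950/1250]
  950 → disc 2 (new)  [load 950/1250]
  950 → disc 3 (new)  [load 950/1250]
  800 → disc 4 (new)  [load 800/1250]
  750 → disc 5 (new)  [load 750/1250]
  750 → disc 6 (new)  [load 750/1250]
  700 → disc 7 (new)  [load 700/1250]
  300 → disc 1  [load 1250/1250]
  250 → disc 2  [load 1200/1250]
  250 → disc 3  [load 1200/1250]
  200 → disc 4  [load 1000/1250]
  150 → disc 4  [load 1150/1250]
  150 → disc 5  [load 900/1250]
7 discs opened.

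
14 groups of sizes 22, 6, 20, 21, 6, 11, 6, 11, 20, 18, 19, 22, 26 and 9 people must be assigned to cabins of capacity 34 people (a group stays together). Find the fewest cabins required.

8

Total = 26 + 22 + 22 + 21 + 20 + 20 + 19 + 18 + 11 + 11 + 9 + 6 + 6 + 6 = 217 people.
Lower bound: ⌈217/34⌉ = 7 cabins.
Also, 8 groups each exceed 17 people, and no two of those can share a cabin, so at least 8 cabins are needed.
A packing using 8 cabins:
  cabin 1: 26 + 6 = 32
  cabin 2: 22 + 11 = 33
  cabin 3: 22 + 11 = 33
  cabin 4: 21 + 9 = 30
  cabin 5: 20 + 6 + 6 = 32
  cabin 6: 20 = 20
  cabin 7: 19 = 19
  cabin 8: 18 = 18
This matches the lower bound, so 8 is optimal.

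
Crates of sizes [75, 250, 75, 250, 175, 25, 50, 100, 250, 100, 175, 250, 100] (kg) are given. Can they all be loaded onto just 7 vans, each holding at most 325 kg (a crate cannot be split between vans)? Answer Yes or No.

Yes

A valid assignment using 7 vans:
  van 1: 250 + 75 = 325
  van 2: 250 + 75 = 325
  van 3: 250 + 50 + 25 = 325
  van 4: 250 = 250
  van 5: 175 + 100 = 275
  van 6: 175 + 100 = 275
  van 7: 100 = 100
Every load is within 325 kg, so 7 vans suffice.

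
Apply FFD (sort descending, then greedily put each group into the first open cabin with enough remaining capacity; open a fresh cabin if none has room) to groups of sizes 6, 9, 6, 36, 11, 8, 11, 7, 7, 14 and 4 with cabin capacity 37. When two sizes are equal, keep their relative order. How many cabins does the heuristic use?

4

Sorted descending: 36, 14, 11, 11, 9, 8, 7, 7, 6, 6, 4.
  36 → cabin 1 (new)  [load 36/37]
  14 → cabin 2 (new)  [load 14/37]
  11 → cabin 2  [load 25/37]
  11 → cabin 2  [load 36/37]
  9 → cabin 3 (new)  [load 9/37]
  8 → cabin 3  [load 17/37]
  7 → cabin 3  [load 24/37]
  7 → cabin 3  [load 31/37]
  6 → cabin 3  [load 37/37]
  6 → cabin 4 (new)  [load 6/37]
  4 → cabin 4  [load 10/37]
4 cabins opened.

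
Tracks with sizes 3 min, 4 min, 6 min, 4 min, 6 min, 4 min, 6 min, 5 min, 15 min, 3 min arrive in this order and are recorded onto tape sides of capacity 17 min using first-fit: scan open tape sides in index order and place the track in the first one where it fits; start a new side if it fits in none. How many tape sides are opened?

4

  3 → side 1 (new)  [load 3/17]
  4 → side 1  [load 7/17]
  6 → side 1  [load 13/17]
  4 → side 1  [load 17/17]
  6 → side 2 (new)  [load 6/17]
  4 → side 2  [load 10/17]
  6 → side 2  [load 16/17]
  5 → side 3 (new)  [load 5/17]
  15 → side 4 (new)  [load 15/17]
  3 → side 3  [load 8/17]
4 tape sides opened.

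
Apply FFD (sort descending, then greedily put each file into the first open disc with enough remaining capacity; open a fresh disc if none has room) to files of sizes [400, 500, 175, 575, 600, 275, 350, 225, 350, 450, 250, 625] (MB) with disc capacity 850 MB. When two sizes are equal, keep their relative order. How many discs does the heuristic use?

Sorted descending: 625, 600, 575, 500, 450, 400, 350, 350, 275, 250, 225, 175.
  625 → disc 1 (new)  [load 625/850]
  600 → disc 2 (new)  [load 600/850]
  575 → disc 3 (new)  [load 575/850]
  500 → disc 4 (new)  [load 500/850]
  450 → disc 5 (new)  [load 450/850]
  400 → disc 5  [load 850/850]
  350 → disc 4  [load 850/850]
  350 → disc 6 (new)  [load 350/850]
  275 → disc 3  [load 850/850]
  250 → disc 2  [load 850/850]
  225 → disc 1  [load 850/850]
  175 → disc 6  [load 525/850]
6 discs opened.

6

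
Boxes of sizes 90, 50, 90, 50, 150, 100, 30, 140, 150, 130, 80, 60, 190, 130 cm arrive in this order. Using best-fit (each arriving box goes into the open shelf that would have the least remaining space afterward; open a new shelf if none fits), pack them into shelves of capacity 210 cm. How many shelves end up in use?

8

  90 → shelf 1 (new)  [load 90/210]
  50 → shelf 1  [load 140/210]
  90 → shelf 2 (new)  [load 90/210]
  50 → shelf 1  [load 190/210]
  150 → shelf 3 (new)  [load 150/210]
  100 → shelf 2  [load 190/210]
  30 → shelf 3  [load 180/210]
  140 → shelf 4 (new)  [load 140/210]
  150 → shelf 5 (new)  [load 150/210]
  130 → shelf 6 (new)  [load 130/210]
  80 → shelf 6  [load 210/210]
  60 → shelf 5  [load 210/210]
  190 → shelf 7 (new)  [load 190/210]
  130 → shelf 8 (new)  [load 130/210]
8 shelves opened.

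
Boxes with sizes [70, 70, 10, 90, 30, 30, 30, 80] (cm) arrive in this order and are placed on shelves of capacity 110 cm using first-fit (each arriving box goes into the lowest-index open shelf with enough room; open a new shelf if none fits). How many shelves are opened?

  70 → shelf 1 (new)  [load 70/110]
  70 → shelf 2 (new)  [load 70/110]
  10 → shelf 1  [load 80/110]
  90 → shelf 3 (new)  [load 90/110]
  30 → shelf 1  [load 110/110]
  30 → shelf 2  [load 100/110]
  30 → shelf 4 (new)  [load 30/110]
  80 → shelf 4  [load 110/110]
4 shelves opened.

4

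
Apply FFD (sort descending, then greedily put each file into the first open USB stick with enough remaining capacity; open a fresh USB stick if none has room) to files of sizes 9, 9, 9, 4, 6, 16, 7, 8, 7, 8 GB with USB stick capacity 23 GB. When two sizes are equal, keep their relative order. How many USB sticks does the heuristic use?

4

Sorted descending: 16, 9, 9, 9, 8, 8, 7, 7, 6, 4.
  16 → USB stick 1 (new)  [load 16/23]
  9 → USB stick 2 (new)  [load 9/23]
  9 → USB stick 2  [load 18/23]
  9 → USB stick 3 (new)  [load 9/23]
  8 → USB stick 3  [load 17/23]
  8 → USB stick 4 (new)  [load 8/23]
  7 → USB stick 1  [load 23/23]
  7 → USB stick 4  [load 15/23]
  6 → USB stick 3  [load 23/23]
  4 → USB stick 2  [load 22/23]
4 USB sticks opened.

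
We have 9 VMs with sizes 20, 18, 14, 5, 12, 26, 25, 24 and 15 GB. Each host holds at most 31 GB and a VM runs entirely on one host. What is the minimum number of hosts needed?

6

Total = 26 + 25 + 24 + 20 + 18 + 15 + 14 + 12 + 5 = 159 GB.
Lower bound: ⌈159/31⌉ = 6 hosts.
A packing using 6 hosts:
  host 1: 26 + 5 = 31
  host 2: 25 = 25
  host 3: 24 = 24
  host 4: 20 = 20
  host 5: 18 + 12 = 30
  host 6: 15 + 14 = 29
This matches the lower bound, so 6 is optimal.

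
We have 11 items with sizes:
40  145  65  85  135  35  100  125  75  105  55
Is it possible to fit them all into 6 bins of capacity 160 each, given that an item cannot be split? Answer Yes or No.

No

Total = 965; ⌈965/160⌉ = 7.
At least 7 bins are required, but only 6 are allowed.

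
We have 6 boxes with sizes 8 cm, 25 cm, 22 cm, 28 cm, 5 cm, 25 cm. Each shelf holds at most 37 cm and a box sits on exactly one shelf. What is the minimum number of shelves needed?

4

Total = 28 + 25 + 25 + 22 + 8 + 5 = 113 cm.
Lower bound: ⌈113/37⌉ = 4 shelves.
A packing using 4 shelves:
  shelf 1: 28 + 8 = 36
  shelf 2: 25 + 5 = 30
  shelf 3: 25 = 25
  shelf 4: 22 = 22
This matches the lower bound, so 4 is optimal.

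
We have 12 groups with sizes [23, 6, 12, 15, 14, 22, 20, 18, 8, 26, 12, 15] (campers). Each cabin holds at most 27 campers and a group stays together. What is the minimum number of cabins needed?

8

Total = 26 + 23 + 22 + 20 + 18 + 15 + 15 + 14 + 12 + 12 + 8 + 6 = 191 campers.
Lower bound: ⌈191/27⌉ = 8 cabins.
A packing using 8 cabins:
  cabin 1: 26 = 26
  cabin 2: 23 = 23
  cabin 3: 22 = 22
  cabin 4: 20 + 6 = 26
  cabin 5: 18 + 8 = 26
  cabin 6: 15 + 12 = 27
  cabin 7: 15 + 12 = 27
  cabin 8: 14 = 14
This matches the lower bound, so 8 is optimal.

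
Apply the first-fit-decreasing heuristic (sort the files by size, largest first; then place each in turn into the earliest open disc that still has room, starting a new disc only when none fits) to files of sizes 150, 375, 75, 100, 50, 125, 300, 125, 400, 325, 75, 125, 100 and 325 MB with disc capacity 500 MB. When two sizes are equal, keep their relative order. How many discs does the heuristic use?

6

Sorted descending: 400, 375, 325, 325, 300, 150, 125, 125, 125, 100, 100, 75, 75, 50.
  400 → disc 1 (new)  [load 400/500]
  375 → disc 2 (new)  [load 375/500]
  325 → disc 3 (new)  [load 325/500]
  325 → disc 4 (new)  [load 325/500]
  300 → disc 5 (new)  [load 300/500]
  150 → disc 3  [load 475/500]
  125 → disc 2  [load 500/500]
  125 → disc 4  [load 450/500]
  125 → disc 5  [load 425/500]
  100 → disc 1  [load 500/500]
  100 → disc 6 (new)  [load 100/500]
  75 → disc 5  [load 500/500]
  75 → disc 6  [load 175/500]
  50 → disc 4  [load 500/500]
6 discs opened.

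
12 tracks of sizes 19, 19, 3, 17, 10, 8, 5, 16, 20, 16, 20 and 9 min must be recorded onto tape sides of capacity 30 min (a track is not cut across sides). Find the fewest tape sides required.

7

Total = 20 + 20 + 19 + 19 + 17 + 16 + 16 + 10 + 9 + 8 + 5 + 3 = 162 min.
Lower bound: ⌈162/30⌉ = 6 tape sides.
Also, 7 tracks each exceed 15 min, and no two of those can share a side, so at least 7 tape sides are needed.
A packing using 7 tape sides:
  side 1: 20 + 10 = 30
  side 2: 20 + 9 = 29
  side 3: 19 + 8 + 3 = 30
  side 4: 19 + 5 = 24
  side 5: 17 = 17
  side 6: 16 = 16
  side 7: 16 = 16
This matches the lower bound, so 7 is optimal.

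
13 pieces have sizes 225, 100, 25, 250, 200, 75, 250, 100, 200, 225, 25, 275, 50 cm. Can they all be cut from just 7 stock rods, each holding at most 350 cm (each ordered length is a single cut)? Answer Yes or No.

A valid assignment using 7 stock rods:
  stock rod 1: 275 + 75 = 350
  stock rod 2: 250 + 100 = 350
  stock rod 3: 250 + 100 = 350
  stock rod 4: 225 + 50 + 25 + 25 = 325
  stock rod 5: 225 = 225
  stock rod 6: 200 = 200
  stock rod 7: 200 = 200
Every load is within 350 cm, so 7 stock rods suffice.

Yes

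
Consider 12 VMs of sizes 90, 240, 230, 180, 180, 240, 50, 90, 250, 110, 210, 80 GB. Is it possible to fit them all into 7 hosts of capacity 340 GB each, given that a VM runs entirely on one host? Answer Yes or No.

A valid assignment using 7 hosts:
  host 1: 250 + 90 = 340
  host 2: 240 + 90 = 330
  host 3: 240 + 80 = 320
  host 4: 230 + 110 = 340
  host 5: 210 + 50 = 260
  host 6: 180 = 180
  host 7: 180 = 180
Every load is within 340 GB, so 7 hosts suffice.

Yes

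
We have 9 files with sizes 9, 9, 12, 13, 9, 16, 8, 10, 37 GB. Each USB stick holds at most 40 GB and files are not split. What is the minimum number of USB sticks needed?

4

Total = 37 + 16 + 13 + 12 + 10 + 9 + 9 + 9 + 8 = 123 GB.
Lower bound: ⌈123/40⌉ = 4 USB sticks.
A packing using 4 USB sticks:
  USB stick 1: 37 = 37
  USB stick 2: 16 + 13 + 10 = 39
  USB stick 3: 12 + 9 + 9 + 9 = 39
  USB stick 4: 8 = 8
This matches the lower bound, so 4 is optimal.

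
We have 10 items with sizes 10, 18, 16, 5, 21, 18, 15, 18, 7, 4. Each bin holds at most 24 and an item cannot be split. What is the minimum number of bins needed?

7

Total = 21 + 18 + 18 + 18 + 16 + 15 + 10 + 7 + 5 + 4 = 132.
Lower bound: ⌈132/24⌉ = 6 bins.
A packing using 7 bins:
  bin 1: 21 = 21
  bin 2: 18 + 5 = 23
  bin 3: 18 + 4 = 22
  bin 4: 18 = 18
  bin 5: 16 + 7 = 23
  bin 6: 15 = 15
  bin 7: 10 = 10
No arrangement into 6 bins stays within capacity, so 7 is optimal.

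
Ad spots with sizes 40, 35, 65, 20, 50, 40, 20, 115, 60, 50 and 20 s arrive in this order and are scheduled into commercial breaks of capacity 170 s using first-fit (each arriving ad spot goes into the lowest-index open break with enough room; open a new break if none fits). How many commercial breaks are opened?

  40 → break 1 (new)  [load 40/170]
  35 → break 1  [load 75/170]
  65 → break 1  [load 140/170]
  20 → break 1  [load 160/170]
  50 → break 2 (new)  [load 50/170]
  40 → break 2  [load 90/170]
  20 → break 2  [load 110/170]
  115 → break 3 (new)  [load 115/170]
  60 → break 2  [load 170/170]
  50 → break 3  [load 165/170]
  20 → break 4 (new)  [load 20/170]
4 commercial breaks opened.

4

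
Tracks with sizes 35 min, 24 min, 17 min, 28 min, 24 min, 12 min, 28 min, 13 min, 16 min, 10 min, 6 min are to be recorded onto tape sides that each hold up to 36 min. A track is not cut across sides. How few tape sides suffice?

Total = 35 + 28 + 28 + 24 + 24 + 17 + 16 + 13 + 12 + 10 + 6 = 213 min.
Lower bound: ⌈213/36⌉ = 6 tape sides.
A packing using 7 tape sides:
  side 1: 35 = 35
  side 2: 28 + 6 = 34
  side 3: 28 = 28
  side 4: 24 + 12 = 36
  side 5: 24 + 10 = 34
  side 6: 17 + 16 = 33
  side 7: 13 = 13
No arrangement into 6 tape sides stays within capacity, so 7 is optimal.

7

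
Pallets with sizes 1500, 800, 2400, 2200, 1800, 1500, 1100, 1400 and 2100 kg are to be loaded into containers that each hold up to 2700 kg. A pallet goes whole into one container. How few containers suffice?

7

Total = 2400 + 2200 + 2100 + 1800 + 1500 + 1500 + 1400 + 1100 + 800 = 14800 kg.
Lower bound: ⌈14800/2700⌉ = 6 containers.
Also, 7 pallets each exceed 1350 kg, and no two of those can share a container, so at least 7 containers are needed.
A packing using 7 containers:
  container 1: 2400 = 2400
  container 2: 2200 = 2200
  container 3: 2100 = 2100
  container 4: 1800 + 800 = 2600
  container 5: 1500 + 1100 = 2600
  container 6: 1500 = 1500
  container 7: 1400 = 1400
This matches the lower bound, so 7 is optimal.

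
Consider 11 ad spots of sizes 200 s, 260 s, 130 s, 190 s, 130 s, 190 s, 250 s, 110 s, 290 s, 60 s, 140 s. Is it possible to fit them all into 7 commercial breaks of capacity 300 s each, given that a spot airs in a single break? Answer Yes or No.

Total = 1950 s; ⌈1950/300⌉ = 7.
The bound of 7 does not rule out 7, but exhaustive search shows no assignment into 7 commercial breaks of capacity 300 s exists — the minimum is 8.

No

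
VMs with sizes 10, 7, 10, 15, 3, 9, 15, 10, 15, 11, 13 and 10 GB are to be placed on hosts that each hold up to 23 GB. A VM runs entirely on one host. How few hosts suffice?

7

Total = 15 + 15 + 15 + 13 + 11 + 10 + 10 + 10 + 10 + 9 + 7 + 3 = 128 GB.
Lower bound: ⌈128/23⌉ = 6 hosts.
A packing using 7 hosts:
  host 1: 15 + 7 = 22
  host 2: 15 + 3 = 18
  host 3: 15 = 15
  host 4: 13 + 10 = 23
  host 5: 11 + 10 = 21
  host 6: 10 + 10 = 20
  host 7: 9 = 9
No arrangement into 6 hosts stays within capacity, so 7 is optimal.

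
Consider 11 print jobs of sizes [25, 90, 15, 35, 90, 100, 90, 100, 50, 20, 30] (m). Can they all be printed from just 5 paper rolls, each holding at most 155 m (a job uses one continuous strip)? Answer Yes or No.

Yes

A valid assignment using 5 paper rolls:
  roll 1: 100 + 50 = 150
  roll 2: 100 + 35 + 20 = 155
  roll 3: 90 + 30 + 25 = 145
  roll 4: 90 + 15 = 105
  roll 5: 90 = 90
Every load is within 155 m, so 5 paper rolls suffice.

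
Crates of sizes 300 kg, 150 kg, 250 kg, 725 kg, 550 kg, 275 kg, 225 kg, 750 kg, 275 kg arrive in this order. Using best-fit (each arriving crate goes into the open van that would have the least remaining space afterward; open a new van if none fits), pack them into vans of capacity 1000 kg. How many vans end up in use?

4

  300 → van 1 (new)  [load 300/1000]
  150 → van 1  [load 450/1000]
  250 → van 1  [load 700/1000]
  725 → van 2 (new)  [load 725/1000]
  550 → van 3 (new)  [load 550/1000]
  275 → van 2  [load 1000/1000]
  225 → van 1  [load 925/1000]
  750 → van 4 (new)  [load 750/1000]
  275 → van 3  [load 825/1000]
4 vans opened.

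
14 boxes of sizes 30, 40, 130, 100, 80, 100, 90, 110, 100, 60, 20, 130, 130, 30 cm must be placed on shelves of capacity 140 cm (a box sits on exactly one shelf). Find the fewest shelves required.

9

Total = 130 + 130 + 130 + 110 + 100 + 100 + 100 + 90 + 80 + 60 + 40 + 30 + 30 + 20 = 1150 cm.
Lower bound: ⌈1150/140⌉ = 9 shelves.
A packing using 9 shelves:
  shelf 1: 130 = 130
  shelf 2: 130 = 130
  shelf 3: 130 = 130
  shelf 4: 110 + 30 = 140
  shelf 5: 100 + 40 = 140
  shelf 6: 100 + 30 = 130
  shelf 7: 100 + 20 = 120
  shelf 8: 90 = 90
  shelf 9: 80 + 60 = 140
This matches the lower bound, so 9 is optimal.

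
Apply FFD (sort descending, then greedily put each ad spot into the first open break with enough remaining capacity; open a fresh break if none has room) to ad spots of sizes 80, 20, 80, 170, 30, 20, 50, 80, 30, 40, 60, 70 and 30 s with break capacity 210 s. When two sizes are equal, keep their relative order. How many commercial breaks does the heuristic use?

Sorted descending: 170, 80, 80, 80, 70, 60, 50, 40, 30, 30, 30, 20, 20.
  170 → break 1 (new)  [load 170/210]
  80 → break 2 (new)  [load 80/210]
  80 → break 2  [load 160/210]
  80 → break 3 (new)  [load 80/210]
  70 → break 3  [load 150/210]
  60 → break 3  [load 210/210]
  50 → break 2  [load 210/210]
  40 → break 1  [load 210/210]
  30 → break 4 (new)  [load 30/210]
  30 → break 4  [load 60/210]
  30 → break 4  [load 90/210]
  20 → break 4  [load 110/210]
  20 → break 4  [load 130/210]
4 commercial breaks opened.

4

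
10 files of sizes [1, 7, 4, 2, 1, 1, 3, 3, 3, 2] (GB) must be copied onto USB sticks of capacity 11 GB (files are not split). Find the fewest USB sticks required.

3

Total = 7 + 4 + 3 + 3 + 3 + 2 + 2 + 1 + 1 + 1 = 27 GB.
Lower bound: ⌈27/11⌉ = 3 USB sticks.
A packing using 3 USB sticks:
  USB stick 1: 7 + 4 = 11
  USB stick 2: 3 + 3 + 3 + 2 = 11
  USB stick 3: 2 + 1 + 1 + 1 = 5
This matches the lower bound, so 3 is optimal.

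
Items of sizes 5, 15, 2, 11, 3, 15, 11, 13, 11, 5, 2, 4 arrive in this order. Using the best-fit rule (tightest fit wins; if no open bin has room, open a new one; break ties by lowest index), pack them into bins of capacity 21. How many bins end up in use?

6

  5 → bin 1 (new)  [load 5/21]
  15 → bin 1  [load 20/21]
  2 → bin 2 (new)  [load 2/21]
  11 → bin 2  [load 13/21]
  3 → bin 2  [load 16/21]
  15 → bin 3 (new)  [load 15/21]
  11 → bin 4 (new)  [load 11/21]
  13 → bin 5 (new)  [load 13/21]
  11 → bin 6 (new)  [load 11/21]
  5 → bin 2  [load 21/21]
  2 → bin 3  [load 17/21]
  4 → bin 3  [load 21/21]
6 bins opened.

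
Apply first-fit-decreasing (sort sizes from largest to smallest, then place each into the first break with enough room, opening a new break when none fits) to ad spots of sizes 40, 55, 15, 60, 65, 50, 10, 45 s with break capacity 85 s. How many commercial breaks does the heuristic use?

Sorted descending: 65, 60, 55, 50, 45, 40, 15, 10.
  65 → break 1 (new)  [load 65/85]
  60 → break 2 (new)  [load 60/85]
  55 → break 3 (new)  [load 55/85]
  50 → break 4 (new)  [load 50/85]
  45 → break 5 (new)  [load 45/85]
  40 → break 5  [load 85/85]
  15 → break 1  [load 80/85]
  10 → break 2  [load 70/85]
5 commercial breaks opened.

5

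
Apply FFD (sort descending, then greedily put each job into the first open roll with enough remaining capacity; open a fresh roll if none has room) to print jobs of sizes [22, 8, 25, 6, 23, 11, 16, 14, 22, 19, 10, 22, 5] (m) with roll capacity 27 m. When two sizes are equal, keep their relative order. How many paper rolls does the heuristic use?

Sorted descending: 25, 23, 22, 22, 22, 19, 16, 14, 11, 10, 8, 6, 5.
  25 → roll 1 (new)  [load 25/27]
  23 → roll 2 (new)  [load 23/27]
  22 → roll 3 (new)  [load 22/27]
  22 → roll 4 (new)  [load 22/27]
  22 → roll 5 (new)  [load 22/27]
  19 → roll 6 (new)  [load 19/27]
  16 → roll 7 (new)  [load 16/27]
  14 → roll 8 (new)  [load 14/27]
  11 → roll 7  [load 27/27]
  10 → roll 8  [load 24/27]
  8 → roll 6  [load 27/27]
  6 → roll 9 (new)  [load 6/27]
  5 → roll 3  [load 27/27]
9 paper rolls opened.

9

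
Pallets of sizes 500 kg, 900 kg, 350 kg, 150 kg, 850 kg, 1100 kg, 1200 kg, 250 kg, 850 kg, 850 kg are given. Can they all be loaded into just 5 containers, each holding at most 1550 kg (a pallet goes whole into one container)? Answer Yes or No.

Total = 7000 kg; ⌈7000/1550⌉ = 5.
6 pallets each exceed half the capacity and cannot share a container, forcing at least 6 containers.
At least 6 containers are required, but only 5 are allowed.

No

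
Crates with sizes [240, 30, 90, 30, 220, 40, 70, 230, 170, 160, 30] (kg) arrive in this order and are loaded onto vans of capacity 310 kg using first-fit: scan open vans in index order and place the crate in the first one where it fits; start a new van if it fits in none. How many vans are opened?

5

  240 → van 1 (new)  [load 240/310]
  30 → van 1  [load 270/310]
  90 → van 2 (new)  [load 90/310]
  30 → van 1  [load 300/310]
  220 → van 2  [load 310/310]
  40 → van 3 (new)  [load 40/310]
  70 → van 3  [load 110/310]
  230 → van 4 (new)  [load 230/310]
  170 → van 3  [load 280/310]
  160 → van 5 (new)  [load 160/310]
  30 → van 3  [load 310/310]
5 vans opened.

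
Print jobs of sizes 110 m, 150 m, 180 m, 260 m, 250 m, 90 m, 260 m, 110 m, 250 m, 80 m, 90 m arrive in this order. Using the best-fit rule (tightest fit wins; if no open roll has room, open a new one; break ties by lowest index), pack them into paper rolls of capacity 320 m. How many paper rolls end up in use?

7

  110 → roll 1 (new)  [load 110/320]
  150 → roll 1  [load 260/320]
  180 → roll 2 (new)  [load 180/320]
  260 → roll 3 (new)  [load 260/320]
  250 → roll 4 (new)  [load 250/320]
  90 → roll 2  [load 270/320]
  260 → roll 5 (new)  [load 260/320]
  110 → roll 6 (new)  [load 110/320]
  250 → roll 7 (new)  [load 250/320]
  80 → roll 6  [load 190/320]
  90 → roll 6  [load 280/320]
7 paper rolls opened.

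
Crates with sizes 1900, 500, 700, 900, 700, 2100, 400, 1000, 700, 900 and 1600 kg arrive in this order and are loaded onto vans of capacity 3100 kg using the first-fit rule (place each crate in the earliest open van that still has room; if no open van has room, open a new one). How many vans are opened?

4

  1900 → van 1 (new)  [load 1900/3100]
  500 → van 1  [load 2400/3100]
  700 → van 1  [load 3100/3100]
  900 → van 2 (new)  [load 900/3100]
  700 → van 2  [load 1600/3100]
  2100 → van 3 (new)  [load 2100/3100]
  400 → van 2  [load 2000/3100]
  1000 → van 2  [load 3000/3100]
  700 → van 3  [load 2800/3100]
  900 → van 4 (new)  [load 900/3100]
  1600 → van 4  [load 2500/3100]
4 vans opened.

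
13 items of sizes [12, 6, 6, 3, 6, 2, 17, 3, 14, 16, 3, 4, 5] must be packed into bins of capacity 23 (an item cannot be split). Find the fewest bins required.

5

Total = 17 + 16 + 14 + 12 + 6 + 6 + 6 + 5 + 4 + 3 + 3 + 3 + 2 = 97.
Lower bound: ⌈97/23⌉ = 5 bins.
A packing using 5 bins:
  bin 1: 17 + 6 = 23
  bin 2: 16 + 6 = 22
  bin 3: 14 + 6 + 3 = 23
  bin 4: 12 + 5 + 4 + 2 = 23
  bin 5: 3 + 3 = 6
This matches the lower bound, so 5 is optimal.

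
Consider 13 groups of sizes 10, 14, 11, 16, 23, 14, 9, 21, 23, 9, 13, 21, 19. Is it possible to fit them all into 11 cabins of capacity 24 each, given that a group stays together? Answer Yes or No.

Yes

A valid assignment using 10 cabins:
  cabin 1: 23 = 23
  cabin 2: 23 = 23
  cabin 3: 21 = 21
  cabin 4: 21 = 21
  cabin 5: 19 = 19
  cabin 6: 16 = 16
  cabin 7: 14 + 10 = 24
  cabin 8: 14 + 9 = 23
  cabin 9: 13 + 11 = 24
  cabin 10: 9 = 9
That uses only 10 ≤ 11, so 11 cabins are enough.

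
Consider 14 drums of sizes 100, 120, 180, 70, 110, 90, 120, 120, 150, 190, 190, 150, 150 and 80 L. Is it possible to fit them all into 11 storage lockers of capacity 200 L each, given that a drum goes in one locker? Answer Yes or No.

Yes

A valid assignment using 11 storage lockers:
  locker 1: 190 = 190
  locker 2: 190 = 190
  locker 3: 180 = 180
  locker 4: 150 = 150
  locker 5: 150 = 150
  locker 6: 150 = 150
  locker 7: 120 + 80 = 200
  locker 8: 120 + 70 = 190
  locker 9: 120 = 120
  locker 10: 110 + 90 = 200
  locker 11: 100 = 100
Every load is within 200 L, so 11 storage lockers suffice.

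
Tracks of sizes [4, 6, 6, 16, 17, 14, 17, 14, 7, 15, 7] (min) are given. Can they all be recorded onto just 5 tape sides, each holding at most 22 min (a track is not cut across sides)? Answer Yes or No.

Total = 123 min; ⌈123/22⌉ = 6.
At least 6 tape sides are required, but only 5 are allowed.

No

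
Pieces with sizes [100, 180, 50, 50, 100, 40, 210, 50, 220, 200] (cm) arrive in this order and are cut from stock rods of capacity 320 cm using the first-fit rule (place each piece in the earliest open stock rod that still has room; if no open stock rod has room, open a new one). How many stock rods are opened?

5

  100 → stock rod 1 (new)  [load 100/320]
  180 → stock rod 1  [load 280/320]
  50 → stock rod 2 (new)  [load 50/320]
  50 → stock rod 2  [load 100/320]
  100 → stock rod 2  [load 200/320]
  40 → stock rod 1  [load 320/320]
  210 → stock rod 3 (new)  [load 210/320]
  50 → stock rod 2  [load 250/320]
  220 → stock rod 4 (new)  [load 220/320]
  200 → stock rod 5 (new)  [load 200/320]
5 stock rods opened.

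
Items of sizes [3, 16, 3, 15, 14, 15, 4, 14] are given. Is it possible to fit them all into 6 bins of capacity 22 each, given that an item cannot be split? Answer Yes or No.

Yes

A valid assignment using 5 bins:
  bin 1: 16 + 4 = 20
  bin 2: 15 + 3 + 3 = 21
  bin 3: 15 = 15
  bin 4: 14 = 14
  bin 5: 14 = 14
That uses only 5 ≤ 6, so 6 bins are enough.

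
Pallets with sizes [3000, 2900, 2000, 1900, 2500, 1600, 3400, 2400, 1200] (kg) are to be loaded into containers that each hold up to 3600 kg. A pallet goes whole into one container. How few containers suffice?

Total = 3400 + 3000 + 2900 + 2500 + 2400 + 2000 + 1900 + 1600 + 1200 = 20900 kg.
Lower bound: ⌈20900/3600⌉ = 6 containers.
Also, 7 pallets each exceed 1800 kg, and no two of those can share a container, so at least 7 containers are needed.
A packing using 7 containers:
  container 1: 3400 = 3400
  container 2: 3000 = 3000
  container 3: 2900 = 2900
  container 4: 2500 = 2500
  container 5: 2400 + 1200 = 3600
  container 6: 2000 + 1600 = 3600
  container 7: 1900 = 1900
This matches the lower bound, so 7 is optimal.

7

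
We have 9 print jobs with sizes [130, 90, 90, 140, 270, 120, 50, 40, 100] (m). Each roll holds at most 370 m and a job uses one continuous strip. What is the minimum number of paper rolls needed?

3

Total = 270 + 140 + 130 + 120 + 100 + 90 + 90 + 50 + 40 = 1030 m.
Lower bound: ⌈1030/370⌉ = 3 paper rolls.
A packing using 3 paper rolls:
  roll 1: 270 + 100 = 370
  roll 2: 140 + 130 + 90 = 360
  roll 3: 120 + 90 + 50 + 40 = 300
This matches the lower bound, so 3 is optimal.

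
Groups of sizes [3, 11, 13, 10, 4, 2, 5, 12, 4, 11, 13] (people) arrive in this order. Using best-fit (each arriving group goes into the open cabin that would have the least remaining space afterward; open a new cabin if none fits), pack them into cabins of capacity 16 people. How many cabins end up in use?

6

  3 → cabin 1 (new)  [load 3/16]
  11 → cabin 1  [load 14/16]
  13 → cabin 2 (new)  [load 13/16]
  10 → cabin 3 (new)  [load 10/16]
  4 → cabin 3  [load 14/16]
  2 → cabin 1  [load 16/16]
  5 → cabin 4 (new)  [load 5/16]
  12 → cabin 5 (new)  [load 12/16]
  4 → cabin 5  [load 16/16]
  11 → cabin 4  [load 16/16]
  13 → cabin 6 (new)  [load 13/16]
6 cabins opened.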